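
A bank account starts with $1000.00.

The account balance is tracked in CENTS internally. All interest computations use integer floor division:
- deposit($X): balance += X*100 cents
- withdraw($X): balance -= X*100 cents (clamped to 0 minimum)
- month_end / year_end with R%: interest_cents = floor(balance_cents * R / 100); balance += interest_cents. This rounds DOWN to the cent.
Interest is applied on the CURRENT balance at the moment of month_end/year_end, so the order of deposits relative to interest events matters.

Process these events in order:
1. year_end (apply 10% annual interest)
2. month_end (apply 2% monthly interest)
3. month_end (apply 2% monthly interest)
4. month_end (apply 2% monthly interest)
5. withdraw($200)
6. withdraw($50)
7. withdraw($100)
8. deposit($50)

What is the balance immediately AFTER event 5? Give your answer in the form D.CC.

Answer: 967.32

Derivation:
After 1 (year_end (apply 10% annual interest)): balance=$1100.00 total_interest=$100.00
After 2 (month_end (apply 2% monthly interest)): balance=$1122.00 total_interest=$122.00
After 3 (month_end (apply 2% monthly interest)): balance=$1144.44 total_interest=$144.44
After 4 (month_end (apply 2% monthly interest)): balance=$1167.32 total_interest=$167.32
After 5 (withdraw($200)): balance=$967.32 total_interest=$167.32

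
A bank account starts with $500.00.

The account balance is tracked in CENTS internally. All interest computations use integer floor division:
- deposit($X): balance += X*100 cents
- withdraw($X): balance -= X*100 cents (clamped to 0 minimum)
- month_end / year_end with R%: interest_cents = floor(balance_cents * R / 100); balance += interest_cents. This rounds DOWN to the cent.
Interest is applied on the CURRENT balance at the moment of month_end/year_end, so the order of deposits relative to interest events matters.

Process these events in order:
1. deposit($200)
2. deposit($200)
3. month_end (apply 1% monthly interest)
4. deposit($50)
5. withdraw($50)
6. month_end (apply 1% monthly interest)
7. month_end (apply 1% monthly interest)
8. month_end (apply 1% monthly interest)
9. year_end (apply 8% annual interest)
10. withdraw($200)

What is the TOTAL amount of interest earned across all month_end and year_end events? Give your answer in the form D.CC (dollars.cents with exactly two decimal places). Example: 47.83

Answer: 111.46

Derivation:
After 1 (deposit($200)): balance=$700.00 total_interest=$0.00
After 2 (deposit($200)): balance=$900.00 total_interest=$0.00
After 3 (month_end (apply 1% monthly interest)): balance=$909.00 total_interest=$9.00
After 4 (deposit($50)): balance=$959.00 total_interest=$9.00
After 5 (withdraw($50)): balance=$909.00 total_interest=$9.00
After 6 (month_end (apply 1% monthly interest)): balance=$918.09 total_interest=$18.09
After 7 (month_end (apply 1% monthly interest)): balance=$927.27 total_interest=$27.27
After 8 (month_end (apply 1% monthly interest)): balance=$936.54 total_interest=$36.54
After 9 (year_end (apply 8% annual interest)): balance=$1011.46 total_interest=$111.46
After 10 (withdraw($200)): balance=$811.46 total_interest=$111.46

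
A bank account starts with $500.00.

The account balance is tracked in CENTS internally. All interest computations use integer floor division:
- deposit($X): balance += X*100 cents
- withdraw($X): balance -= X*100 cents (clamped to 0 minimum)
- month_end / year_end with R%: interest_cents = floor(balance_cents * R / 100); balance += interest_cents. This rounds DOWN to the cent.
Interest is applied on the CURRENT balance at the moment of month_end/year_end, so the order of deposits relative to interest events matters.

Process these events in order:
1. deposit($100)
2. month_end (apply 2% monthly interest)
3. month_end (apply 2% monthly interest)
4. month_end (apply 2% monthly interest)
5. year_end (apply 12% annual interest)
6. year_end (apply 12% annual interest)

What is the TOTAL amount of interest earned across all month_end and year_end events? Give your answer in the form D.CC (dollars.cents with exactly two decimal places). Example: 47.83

After 1 (deposit($100)): balance=$600.00 total_interest=$0.00
After 2 (month_end (apply 2% monthly interest)): balance=$612.00 total_interest=$12.00
After 3 (month_end (apply 2% monthly interest)): balance=$624.24 total_interest=$24.24
After 4 (month_end (apply 2% monthly interest)): balance=$636.72 total_interest=$36.72
After 5 (year_end (apply 12% annual interest)): balance=$713.12 total_interest=$113.12
After 6 (year_end (apply 12% annual interest)): balance=$798.69 total_interest=$198.69

Answer: 198.69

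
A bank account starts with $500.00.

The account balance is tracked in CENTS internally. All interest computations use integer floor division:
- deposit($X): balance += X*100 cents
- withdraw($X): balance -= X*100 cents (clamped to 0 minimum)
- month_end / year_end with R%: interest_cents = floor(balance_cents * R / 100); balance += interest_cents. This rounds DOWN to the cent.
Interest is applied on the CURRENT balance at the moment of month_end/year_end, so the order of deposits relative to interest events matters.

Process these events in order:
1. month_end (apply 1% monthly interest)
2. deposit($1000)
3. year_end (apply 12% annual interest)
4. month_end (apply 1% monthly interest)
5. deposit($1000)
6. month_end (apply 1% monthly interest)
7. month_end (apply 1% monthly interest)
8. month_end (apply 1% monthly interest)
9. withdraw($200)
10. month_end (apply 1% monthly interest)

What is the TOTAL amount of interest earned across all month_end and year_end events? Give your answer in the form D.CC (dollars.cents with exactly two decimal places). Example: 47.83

After 1 (month_end (apply 1% monthly interest)): balance=$505.00 total_interest=$5.00
After 2 (deposit($1000)): balance=$1505.00 total_interest=$5.00
After 3 (year_end (apply 12% annual interest)): balance=$1685.60 total_interest=$185.60
After 4 (month_end (apply 1% monthly interest)): balance=$1702.45 total_interest=$202.45
After 5 (deposit($1000)): balance=$2702.45 total_interest=$202.45
After 6 (month_end (apply 1% monthly interest)): balance=$2729.47 total_interest=$229.47
After 7 (month_end (apply 1% monthly interest)): balance=$2756.76 total_interest=$256.76
After 8 (month_end (apply 1% monthly interest)): balance=$2784.32 total_interest=$284.32
After 9 (withdraw($200)): balance=$2584.32 total_interest=$284.32
After 10 (month_end (apply 1% monthly interest)): balance=$2610.16 total_interest=$310.16

Answer: 310.16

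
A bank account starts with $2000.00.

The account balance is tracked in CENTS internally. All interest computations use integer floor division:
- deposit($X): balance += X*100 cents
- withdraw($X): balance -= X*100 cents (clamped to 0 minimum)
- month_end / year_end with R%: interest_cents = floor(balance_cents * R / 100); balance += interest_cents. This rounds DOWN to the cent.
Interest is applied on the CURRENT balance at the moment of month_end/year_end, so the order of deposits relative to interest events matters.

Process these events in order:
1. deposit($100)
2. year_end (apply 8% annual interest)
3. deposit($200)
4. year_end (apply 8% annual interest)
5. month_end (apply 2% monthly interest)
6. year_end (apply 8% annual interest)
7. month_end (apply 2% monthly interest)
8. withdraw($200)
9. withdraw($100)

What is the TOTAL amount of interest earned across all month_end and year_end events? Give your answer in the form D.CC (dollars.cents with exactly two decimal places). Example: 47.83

After 1 (deposit($100)): balance=$2100.00 total_interest=$0.00
After 2 (year_end (apply 8% annual interest)): balance=$2268.00 total_interest=$168.00
After 3 (deposit($200)): balance=$2468.00 total_interest=$168.00
After 4 (year_end (apply 8% annual interest)): balance=$2665.44 total_interest=$365.44
After 5 (month_end (apply 2% monthly interest)): balance=$2718.74 total_interest=$418.74
After 6 (year_end (apply 8% annual interest)): balance=$2936.23 total_interest=$636.23
After 7 (month_end (apply 2% monthly interest)): balance=$2994.95 total_interest=$694.95
After 8 (withdraw($200)): balance=$2794.95 total_interest=$694.95
After 9 (withdraw($100)): balance=$2694.95 total_interest=$694.95

Answer: 694.95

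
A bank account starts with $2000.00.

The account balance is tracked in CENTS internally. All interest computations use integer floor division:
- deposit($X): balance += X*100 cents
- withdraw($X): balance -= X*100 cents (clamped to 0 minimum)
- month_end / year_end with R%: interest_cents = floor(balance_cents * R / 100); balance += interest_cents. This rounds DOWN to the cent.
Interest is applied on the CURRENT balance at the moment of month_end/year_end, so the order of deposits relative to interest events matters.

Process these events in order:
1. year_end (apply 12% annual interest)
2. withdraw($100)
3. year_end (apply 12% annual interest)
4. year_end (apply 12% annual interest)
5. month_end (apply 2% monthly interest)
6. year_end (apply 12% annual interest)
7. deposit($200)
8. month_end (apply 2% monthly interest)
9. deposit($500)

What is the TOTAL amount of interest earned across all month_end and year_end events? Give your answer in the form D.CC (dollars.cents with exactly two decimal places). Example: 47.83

After 1 (year_end (apply 12% annual interest)): balance=$2240.00 total_interest=$240.00
After 2 (withdraw($100)): balance=$2140.00 total_interest=$240.00
After 3 (year_end (apply 12% annual interest)): balance=$2396.80 total_interest=$496.80
After 4 (year_end (apply 12% annual interest)): balance=$2684.41 total_interest=$784.41
After 5 (month_end (apply 2% monthly interest)): balance=$2738.09 total_interest=$838.09
After 6 (year_end (apply 12% annual interest)): balance=$3066.66 total_interest=$1166.66
After 7 (deposit($200)): balance=$3266.66 total_interest=$1166.66
After 8 (month_end (apply 2% monthly interest)): balance=$3331.99 total_interest=$1231.99
After 9 (deposit($500)): balance=$3831.99 total_interest=$1231.99

Answer: 1231.99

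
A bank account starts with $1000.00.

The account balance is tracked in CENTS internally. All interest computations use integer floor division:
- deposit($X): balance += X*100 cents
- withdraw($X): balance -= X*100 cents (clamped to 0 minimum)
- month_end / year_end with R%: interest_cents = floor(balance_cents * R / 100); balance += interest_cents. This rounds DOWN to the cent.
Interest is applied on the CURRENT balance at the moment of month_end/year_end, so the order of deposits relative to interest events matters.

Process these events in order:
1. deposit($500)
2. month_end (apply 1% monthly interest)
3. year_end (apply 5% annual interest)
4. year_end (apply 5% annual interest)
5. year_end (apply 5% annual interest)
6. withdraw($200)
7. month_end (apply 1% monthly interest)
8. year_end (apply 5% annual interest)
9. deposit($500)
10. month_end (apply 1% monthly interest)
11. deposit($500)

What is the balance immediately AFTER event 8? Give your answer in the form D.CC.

After 1 (deposit($500)): balance=$1500.00 total_interest=$0.00
After 2 (month_end (apply 1% monthly interest)): balance=$1515.00 total_interest=$15.00
After 3 (year_end (apply 5% annual interest)): balance=$1590.75 total_interest=$90.75
After 4 (year_end (apply 5% annual interest)): balance=$1670.28 total_interest=$170.28
After 5 (year_end (apply 5% annual interest)): balance=$1753.79 total_interest=$253.79
After 6 (withdraw($200)): balance=$1553.79 total_interest=$253.79
After 7 (month_end (apply 1% monthly interest)): balance=$1569.32 total_interest=$269.32
After 8 (year_end (apply 5% annual interest)): balance=$1647.78 total_interest=$347.78

Answer: 1647.78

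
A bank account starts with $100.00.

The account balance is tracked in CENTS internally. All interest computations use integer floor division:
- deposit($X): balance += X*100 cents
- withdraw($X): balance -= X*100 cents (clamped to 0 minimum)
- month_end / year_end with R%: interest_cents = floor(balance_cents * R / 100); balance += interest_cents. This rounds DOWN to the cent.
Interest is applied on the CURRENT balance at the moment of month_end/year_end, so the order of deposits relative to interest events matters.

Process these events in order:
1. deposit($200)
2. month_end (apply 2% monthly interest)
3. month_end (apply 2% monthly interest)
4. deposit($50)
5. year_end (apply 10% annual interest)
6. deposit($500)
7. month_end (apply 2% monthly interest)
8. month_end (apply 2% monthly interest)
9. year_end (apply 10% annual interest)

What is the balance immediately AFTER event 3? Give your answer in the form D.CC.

After 1 (deposit($200)): balance=$300.00 total_interest=$0.00
After 2 (month_end (apply 2% monthly interest)): balance=$306.00 total_interest=$6.00
After 3 (month_end (apply 2% monthly interest)): balance=$312.12 total_interest=$12.12

Answer: 312.12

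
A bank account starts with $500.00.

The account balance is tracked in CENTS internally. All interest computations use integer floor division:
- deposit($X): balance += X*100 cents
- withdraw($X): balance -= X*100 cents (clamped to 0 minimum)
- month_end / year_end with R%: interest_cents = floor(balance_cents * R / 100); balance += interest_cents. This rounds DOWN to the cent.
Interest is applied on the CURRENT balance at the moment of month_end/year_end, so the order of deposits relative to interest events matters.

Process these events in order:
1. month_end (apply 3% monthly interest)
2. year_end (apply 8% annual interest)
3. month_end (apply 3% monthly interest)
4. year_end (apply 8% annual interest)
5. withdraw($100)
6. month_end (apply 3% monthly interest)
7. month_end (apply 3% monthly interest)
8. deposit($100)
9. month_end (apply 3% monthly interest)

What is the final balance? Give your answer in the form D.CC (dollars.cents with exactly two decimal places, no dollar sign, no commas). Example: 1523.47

After 1 (month_end (apply 3% monthly interest)): balance=$515.00 total_interest=$15.00
After 2 (year_end (apply 8% annual interest)): balance=$556.20 total_interest=$56.20
After 3 (month_end (apply 3% monthly interest)): balance=$572.88 total_interest=$72.88
After 4 (year_end (apply 8% annual interest)): balance=$618.71 total_interest=$118.71
After 5 (withdraw($100)): balance=$518.71 total_interest=$118.71
After 6 (month_end (apply 3% monthly interest)): balance=$534.27 total_interest=$134.27
After 7 (month_end (apply 3% monthly interest)): balance=$550.29 total_interest=$150.29
After 8 (deposit($100)): balance=$650.29 total_interest=$150.29
After 9 (month_end (apply 3% monthly interest)): balance=$669.79 total_interest=$169.79

Answer: 669.79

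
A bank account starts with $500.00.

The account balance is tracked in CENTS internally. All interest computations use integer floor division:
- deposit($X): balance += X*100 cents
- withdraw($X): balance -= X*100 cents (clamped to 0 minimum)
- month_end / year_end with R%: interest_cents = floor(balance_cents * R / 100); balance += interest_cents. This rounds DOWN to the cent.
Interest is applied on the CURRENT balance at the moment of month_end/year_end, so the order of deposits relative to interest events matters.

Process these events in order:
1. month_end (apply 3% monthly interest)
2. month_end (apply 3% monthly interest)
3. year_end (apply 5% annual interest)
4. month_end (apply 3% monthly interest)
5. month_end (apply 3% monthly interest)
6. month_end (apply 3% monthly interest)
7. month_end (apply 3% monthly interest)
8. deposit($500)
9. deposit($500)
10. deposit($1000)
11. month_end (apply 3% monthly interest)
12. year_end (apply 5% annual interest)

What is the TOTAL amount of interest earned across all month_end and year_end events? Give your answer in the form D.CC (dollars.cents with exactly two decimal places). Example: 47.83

After 1 (month_end (apply 3% monthly interest)): balance=$515.00 total_interest=$15.00
After 2 (month_end (apply 3% monthly interest)): balance=$530.45 total_interest=$30.45
After 3 (year_end (apply 5% annual interest)): balance=$556.97 total_interest=$56.97
After 4 (month_end (apply 3% monthly interest)): balance=$573.67 total_interest=$73.67
After 5 (month_end (apply 3% monthly interest)): balance=$590.88 total_interest=$90.88
After 6 (month_end (apply 3% monthly interest)): balance=$608.60 total_interest=$108.60
After 7 (month_end (apply 3% monthly interest)): balance=$626.85 total_interest=$126.85
After 8 (deposit($500)): balance=$1126.85 total_interest=$126.85
After 9 (deposit($500)): balance=$1626.85 total_interest=$126.85
After 10 (deposit($1000)): balance=$2626.85 total_interest=$126.85
After 11 (month_end (apply 3% monthly interest)): balance=$2705.65 total_interest=$205.65
After 12 (year_end (apply 5% annual interest)): balance=$2840.93 total_interest=$340.93

Answer: 340.93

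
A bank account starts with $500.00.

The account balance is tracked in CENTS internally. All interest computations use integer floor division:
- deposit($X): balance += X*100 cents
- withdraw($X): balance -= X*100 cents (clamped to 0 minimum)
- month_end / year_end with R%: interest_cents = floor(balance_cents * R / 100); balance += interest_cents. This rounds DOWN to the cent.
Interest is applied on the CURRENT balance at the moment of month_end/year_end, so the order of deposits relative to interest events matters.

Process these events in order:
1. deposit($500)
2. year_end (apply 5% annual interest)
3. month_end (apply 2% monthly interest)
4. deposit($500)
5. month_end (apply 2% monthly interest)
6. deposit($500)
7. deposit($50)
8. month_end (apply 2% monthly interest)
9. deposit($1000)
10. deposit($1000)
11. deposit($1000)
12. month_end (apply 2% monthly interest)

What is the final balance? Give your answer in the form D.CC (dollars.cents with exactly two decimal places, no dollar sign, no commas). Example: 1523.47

Answer: 5299.36

Derivation:
After 1 (deposit($500)): balance=$1000.00 total_interest=$0.00
After 2 (year_end (apply 5% annual interest)): balance=$1050.00 total_interest=$50.00
After 3 (month_end (apply 2% monthly interest)): balance=$1071.00 total_interest=$71.00
After 4 (deposit($500)): balance=$1571.00 total_interest=$71.00
After 5 (month_end (apply 2% monthly interest)): balance=$1602.42 total_interest=$102.42
After 6 (deposit($500)): balance=$2102.42 total_interest=$102.42
After 7 (deposit($50)): balance=$2152.42 total_interest=$102.42
After 8 (month_end (apply 2% monthly interest)): balance=$2195.46 total_interest=$145.46
After 9 (deposit($1000)): balance=$3195.46 total_interest=$145.46
After 10 (deposit($1000)): balance=$4195.46 total_interest=$145.46
After 11 (deposit($1000)): balance=$5195.46 total_interest=$145.46
After 12 (month_end (apply 2% monthly interest)): balance=$5299.36 total_interest=$249.36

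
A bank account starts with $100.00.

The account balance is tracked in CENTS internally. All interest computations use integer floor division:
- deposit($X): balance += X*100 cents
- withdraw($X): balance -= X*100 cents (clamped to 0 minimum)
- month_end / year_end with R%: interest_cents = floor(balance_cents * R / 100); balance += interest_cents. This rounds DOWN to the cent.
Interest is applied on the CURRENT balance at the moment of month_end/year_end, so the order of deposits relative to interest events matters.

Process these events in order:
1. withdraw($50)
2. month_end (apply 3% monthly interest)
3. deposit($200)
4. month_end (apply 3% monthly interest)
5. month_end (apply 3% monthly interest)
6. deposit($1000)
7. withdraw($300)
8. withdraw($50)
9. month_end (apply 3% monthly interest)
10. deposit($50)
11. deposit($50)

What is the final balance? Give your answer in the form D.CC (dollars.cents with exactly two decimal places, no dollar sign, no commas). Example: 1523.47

Answer: 1044.31

Derivation:
After 1 (withdraw($50)): balance=$50.00 total_interest=$0.00
After 2 (month_end (apply 3% monthly interest)): balance=$51.50 total_interest=$1.50
After 3 (deposit($200)): balance=$251.50 total_interest=$1.50
After 4 (month_end (apply 3% monthly interest)): balance=$259.04 total_interest=$9.04
After 5 (month_end (apply 3% monthly interest)): balance=$266.81 total_interest=$16.81
After 6 (deposit($1000)): balance=$1266.81 total_interest=$16.81
After 7 (withdraw($300)): balance=$966.81 total_interest=$16.81
After 8 (withdraw($50)): balance=$916.81 total_interest=$16.81
After 9 (month_end (apply 3% monthly interest)): balance=$944.31 total_interest=$44.31
After 10 (deposit($50)): balance=$994.31 total_interest=$44.31
After 11 (deposit($50)): balance=$1044.31 total_interest=$44.31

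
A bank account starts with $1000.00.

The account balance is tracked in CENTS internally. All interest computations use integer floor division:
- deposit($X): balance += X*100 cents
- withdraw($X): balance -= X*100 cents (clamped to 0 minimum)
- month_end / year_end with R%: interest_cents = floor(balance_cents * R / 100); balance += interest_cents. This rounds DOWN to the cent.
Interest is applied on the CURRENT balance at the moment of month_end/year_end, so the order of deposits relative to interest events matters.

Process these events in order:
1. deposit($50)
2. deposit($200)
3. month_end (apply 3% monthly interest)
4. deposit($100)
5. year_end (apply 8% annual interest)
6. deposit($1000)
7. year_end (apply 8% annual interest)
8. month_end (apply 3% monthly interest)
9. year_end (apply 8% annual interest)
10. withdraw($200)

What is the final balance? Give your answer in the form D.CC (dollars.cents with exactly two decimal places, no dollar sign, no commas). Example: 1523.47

Answer: 2801.67

Derivation:
After 1 (deposit($50)): balance=$1050.00 total_interest=$0.00
After 2 (deposit($200)): balance=$1250.00 total_interest=$0.00
After 3 (month_end (apply 3% monthly interest)): balance=$1287.50 total_interest=$37.50
After 4 (deposit($100)): balance=$1387.50 total_interest=$37.50
After 5 (year_end (apply 8% annual interest)): balance=$1498.50 total_interest=$148.50
After 6 (deposit($1000)): balance=$2498.50 total_interest=$148.50
After 7 (year_end (apply 8% annual interest)): balance=$2698.38 total_interest=$348.38
After 8 (month_end (apply 3% monthly interest)): balance=$2779.33 total_interest=$429.33
After 9 (year_end (apply 8% annual interest)): balance=$3001.67 total_interest=$651.67
After 10 (withdraw($200)): balance=$2801.67 total_interest=$651.67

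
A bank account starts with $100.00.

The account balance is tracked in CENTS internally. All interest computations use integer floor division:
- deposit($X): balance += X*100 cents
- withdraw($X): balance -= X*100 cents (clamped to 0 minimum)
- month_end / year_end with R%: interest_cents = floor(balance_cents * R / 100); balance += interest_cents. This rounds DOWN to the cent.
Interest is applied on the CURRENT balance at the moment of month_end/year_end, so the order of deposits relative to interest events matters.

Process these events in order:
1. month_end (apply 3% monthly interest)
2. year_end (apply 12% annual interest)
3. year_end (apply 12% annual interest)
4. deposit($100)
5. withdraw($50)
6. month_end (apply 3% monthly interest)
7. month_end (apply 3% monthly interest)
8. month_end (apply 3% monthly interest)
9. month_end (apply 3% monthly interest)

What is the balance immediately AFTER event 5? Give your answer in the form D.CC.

Answer: 179.20

Derivation:
After 1 (month_end (apply 3% monthly interest)): balance=$103.00 total_interest=$3.00
After 2 (year_end (apply 12% annual interest)): balance=$115.36 total_interest=$15.36
After 3 (year_end (apply 12% annual interest)): balance=$129.20 total_interest=$29.20
After 4 (deposit($100)): balance=$229.20 total_interest=$29.20
After 5 (withdraw($50)): balance=$179.20 total_interest=$29.20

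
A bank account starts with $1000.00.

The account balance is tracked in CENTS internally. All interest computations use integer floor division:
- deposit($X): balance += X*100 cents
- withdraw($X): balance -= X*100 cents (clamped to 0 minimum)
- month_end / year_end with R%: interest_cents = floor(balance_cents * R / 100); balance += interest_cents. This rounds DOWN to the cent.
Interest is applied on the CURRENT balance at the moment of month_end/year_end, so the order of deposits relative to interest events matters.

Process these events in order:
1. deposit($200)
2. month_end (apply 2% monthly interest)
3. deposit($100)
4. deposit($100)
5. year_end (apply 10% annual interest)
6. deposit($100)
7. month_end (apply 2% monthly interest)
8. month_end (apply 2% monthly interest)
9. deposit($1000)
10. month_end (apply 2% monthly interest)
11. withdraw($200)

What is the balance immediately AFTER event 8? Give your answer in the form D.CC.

After 1 (deposit($200)): balance=$1200.00 total_interest=$0.00
After 2 (month_end (apply 2% monthly interest)): balance=$1224.00 total_interest=$24.00
After 3 (deposit($100)): balance=$1324.00 total_interest=$24.00
After 4 (deposit($100)): balance=$1424.00 total_interest=$24.00
After 5 (year_end (apply 10% annual interest)): balance=$1566.40 total_interest=$166.40
After 6 (deposit($100)): balance=$1666.40 total_interest=$166.40
After 7 (month_end (apply 2% monthly interest)): balance=$1699.72 total_interest=$199.72
After 8 (month_end (apply 2% monthly interest)): balance=$1733.71 total_interest=$233.71

Answer: 1733.71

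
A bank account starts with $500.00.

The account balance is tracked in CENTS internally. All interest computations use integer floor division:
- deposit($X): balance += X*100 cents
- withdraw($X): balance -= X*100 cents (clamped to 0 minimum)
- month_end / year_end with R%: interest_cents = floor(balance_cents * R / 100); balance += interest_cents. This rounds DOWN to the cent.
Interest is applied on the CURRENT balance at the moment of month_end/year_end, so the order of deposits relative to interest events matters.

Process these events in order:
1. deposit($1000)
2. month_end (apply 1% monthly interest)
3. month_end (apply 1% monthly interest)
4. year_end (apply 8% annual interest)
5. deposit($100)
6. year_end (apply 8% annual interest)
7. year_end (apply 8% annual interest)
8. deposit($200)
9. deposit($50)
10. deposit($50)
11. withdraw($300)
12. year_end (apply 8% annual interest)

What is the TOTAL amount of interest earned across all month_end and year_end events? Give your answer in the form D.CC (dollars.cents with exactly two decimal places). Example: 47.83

Answer: 607.71

Derivation:
After 1 (deposit($1000)): balance=$1500.00 total_interest=$0.00
After 2 (month_end (apply 1% monthly interest)): balance=$1515.00 total_interest=$15.00
After 3 (month_end (apply 1% monthly interest)): balance=$1530.15 total_interest=$30.15
After 4 (year_end (apply 8% annual interest)): balance=$1652.56 total_interest=$152.56
After 5 (deposit($100)): balance=$1752.56 total_interest=$152.56
After 6 (year_end (apply 8% annual interest)): balance=$1892.76 total_interest=$292.76
After 7 (year_end (apply 8% annual interest)): balance=$2044.18 total_interest=$444.18
After 8 (deposit($200)): balance=$2244.18 total_interest=$444.18
After 9 (deposit($50)): balance=$2294.18 total_interest=$444.18
After 10 (deposit($50)): balance=$2344.18 total_interest=$444.18
After 11 (withdraw($300)): balance=$2044.18 total_interest=$444.18
After 12 (year_end (apply 8% annual interest)): balance=$2207.71 total_interest=$607.71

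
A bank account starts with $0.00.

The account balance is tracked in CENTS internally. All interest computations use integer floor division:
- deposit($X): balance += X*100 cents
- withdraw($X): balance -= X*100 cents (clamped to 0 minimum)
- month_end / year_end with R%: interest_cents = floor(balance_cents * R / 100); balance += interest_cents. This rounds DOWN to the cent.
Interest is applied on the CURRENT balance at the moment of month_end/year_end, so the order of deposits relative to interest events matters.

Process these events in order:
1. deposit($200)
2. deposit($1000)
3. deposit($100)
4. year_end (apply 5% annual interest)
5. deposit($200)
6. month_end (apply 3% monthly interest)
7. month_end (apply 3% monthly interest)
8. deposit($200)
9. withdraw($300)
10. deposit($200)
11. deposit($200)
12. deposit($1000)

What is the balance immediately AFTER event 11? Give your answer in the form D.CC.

Answer: 1960.30

Derivation:
After 1 (deposit($200)): balance=$200.00 total_interest=$0.00
After 2 (deposit($1000)): balance=$1200.00 total_interest=$0.00
After 3 (deposit($100)): balance=$1300.00 total_interest=$0.00
After 4 (year_end (apply 5% annual interest)): balance=$1365.00 total_interest=$65.00
After 5 (deposit($200)): balance=$1565.00 total_interest=$65.00
After 6 (month_end (apply 3% monthly interest)): balance=$1611.95 total_interest=$111.95
After 7 (month_end (apply 3% monthly interest)): balance=$1660.30 total_interest=$160.30
After 8 (deposit($200)): balance=$1860.30 total_interest=$160.30
After 9 (withdraw($300)): balance=$1560.30 total_interest=$160.30
After 10 (deposit($200)): balance=$1760.30 total_interest=$160.30
After 11 (deposit($200)): balance=$1960.30 total_interest=$160.30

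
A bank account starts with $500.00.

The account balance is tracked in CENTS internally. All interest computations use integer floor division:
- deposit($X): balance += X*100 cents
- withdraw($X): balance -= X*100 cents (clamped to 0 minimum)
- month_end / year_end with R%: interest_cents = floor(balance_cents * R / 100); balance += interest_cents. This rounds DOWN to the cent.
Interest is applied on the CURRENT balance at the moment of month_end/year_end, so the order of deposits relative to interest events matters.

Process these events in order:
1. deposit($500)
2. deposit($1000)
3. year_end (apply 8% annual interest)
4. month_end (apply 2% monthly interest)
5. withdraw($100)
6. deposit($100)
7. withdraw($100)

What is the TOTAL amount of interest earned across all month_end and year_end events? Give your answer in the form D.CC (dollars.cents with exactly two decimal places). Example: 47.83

After 1 (deposit($500)): balance=$1000.00 total_interest=$0.00
After 2 (deposit($1000)): balance=$2000.00 total_interest=$0.00
After 3 (year_end (apply 8% annual interest)): balance=$2160.00 total_interest=$160.00
After 4 (month_end (apply 2% monthly interest)): balance=$2203.20 total_interest=$203.20
After 5 (withdraw($100)): balance=$2103.20 total_interest=$203.20
After 6 (deposit($100)): balance=$2203.20 total_interest=$203.20
After 7 (withdraw($100)): balance=$2103.20 total_interest=$203.20

Answer: 203.20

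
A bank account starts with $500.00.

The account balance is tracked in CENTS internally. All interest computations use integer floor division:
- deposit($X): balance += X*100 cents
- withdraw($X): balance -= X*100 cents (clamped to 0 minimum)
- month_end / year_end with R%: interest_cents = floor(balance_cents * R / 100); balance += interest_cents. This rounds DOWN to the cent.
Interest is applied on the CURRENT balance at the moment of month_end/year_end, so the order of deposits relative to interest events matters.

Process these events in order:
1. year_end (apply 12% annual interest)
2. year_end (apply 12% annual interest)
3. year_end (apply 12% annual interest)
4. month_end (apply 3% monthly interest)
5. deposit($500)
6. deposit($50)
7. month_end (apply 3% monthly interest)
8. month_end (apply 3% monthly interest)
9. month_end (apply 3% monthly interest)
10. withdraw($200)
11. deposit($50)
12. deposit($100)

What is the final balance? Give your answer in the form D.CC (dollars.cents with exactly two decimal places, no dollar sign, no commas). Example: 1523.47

Answer: 1341.61

Derivation:
After 1 (year_end (apply 12% annual interest)): balance=$560.00 total_interest=$60.00
After 2 (year_end (apply 12% annual interest)): balance=$627.20 total_interest=$127.20
After 3 (year_end (apply 12% annual interest)): balance=$702.46 total_interest=$202.46
After 4 (month_end (apply 3% monthly interest)): balance=$723.53 total_interest=$223.53
After 5 (deposit($500)): balance=$1223.53 total_interest=$223.53
After 6 (deposit($50)): balance=$1273.53 total_interest=$223.53
After 7 (month_end (apply 3% monthly interest)): balance=$1311.73 total_interest=$261.73
After 8 (month_end (apply 3% monthly interest)): balance=$1351.08 total_interest=$301.08
After 9 (month_end (apply 3% monthly interest)): balance=$1391.61 total_interest=$341.61
After 10 (withdraw($200)): balance=$1191.61 total_interest=$341.61
After 11 (deposit($50)): balance=$1241.61 total_interest=$341.61
After 12 (deposit($100)): balance=$1341.61 total_interest=$341.61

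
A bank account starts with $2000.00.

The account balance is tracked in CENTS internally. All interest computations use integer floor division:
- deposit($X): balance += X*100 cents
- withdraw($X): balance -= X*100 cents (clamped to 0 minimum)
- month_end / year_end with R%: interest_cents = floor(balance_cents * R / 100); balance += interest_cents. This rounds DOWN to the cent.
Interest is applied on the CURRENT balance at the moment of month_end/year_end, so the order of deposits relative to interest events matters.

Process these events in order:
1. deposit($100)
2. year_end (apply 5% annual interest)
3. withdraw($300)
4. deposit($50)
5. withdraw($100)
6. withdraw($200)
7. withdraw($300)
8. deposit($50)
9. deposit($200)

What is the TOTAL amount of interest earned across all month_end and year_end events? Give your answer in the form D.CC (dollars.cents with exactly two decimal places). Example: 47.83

Answer: 105.00

Derivation:
After 1 (deposit($100)): balance=$2100.00 total_interest=$0.00
After 2 (year_end (apply 5% annual interest)): balance=$2205.00 total_interest=$105.00
After 3 (withdraw($300)): balance=$1905.00 total_interest=$105.00
After 4 (deposit($50)): balance=$1955.00 total_interest=$105.00
After 5 (withdraw($100)): balance=$1855.00 total_interest=$105.00
After 6 (withdraw($200)): balance=$1655.00 total_interest=$105.00
After 7 (withdraw($300)): balance=$1355.00 total_interest=$105.00
After 8 (deposit($50)): balance=$1405.00 total_interest=$105.00
After 9 (deposit($200)): balance=$1605.00 total_interest=$105.00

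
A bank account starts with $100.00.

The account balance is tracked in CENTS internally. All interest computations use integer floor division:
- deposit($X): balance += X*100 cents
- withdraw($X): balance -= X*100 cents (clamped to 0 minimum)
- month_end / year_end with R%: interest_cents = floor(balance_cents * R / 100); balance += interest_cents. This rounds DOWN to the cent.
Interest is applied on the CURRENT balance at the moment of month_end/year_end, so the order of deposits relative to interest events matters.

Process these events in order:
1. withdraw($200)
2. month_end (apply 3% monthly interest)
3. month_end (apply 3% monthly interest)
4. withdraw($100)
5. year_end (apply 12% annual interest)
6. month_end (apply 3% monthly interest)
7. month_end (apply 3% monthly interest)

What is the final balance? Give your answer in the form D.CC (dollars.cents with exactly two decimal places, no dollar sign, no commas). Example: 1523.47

After 1 (withdraw($200)): balance=$0.00 total_interest=$0.00
After 2 (month_end (apply 3% monthly interest)): balance=$0.00 total_interest=$0.00
After 3 (month_end (apply 3% monthly interest)): balance=$0.00 total_interest=$0.00
After 4 (withdraw($100)): balance=$0.00 total_interest=$0.00
After 5 (year_end (apply 12% annual interest)): balance=$0.00 total_interest=$0.00
After 6 (month_end (apply 3% monthly interest)): balance=$0.00 total_interest=$0.00
After 7 (month_end (apply 3% monthly interest)): balance=$0.00 total_interest=$0.00

Answer: 0.00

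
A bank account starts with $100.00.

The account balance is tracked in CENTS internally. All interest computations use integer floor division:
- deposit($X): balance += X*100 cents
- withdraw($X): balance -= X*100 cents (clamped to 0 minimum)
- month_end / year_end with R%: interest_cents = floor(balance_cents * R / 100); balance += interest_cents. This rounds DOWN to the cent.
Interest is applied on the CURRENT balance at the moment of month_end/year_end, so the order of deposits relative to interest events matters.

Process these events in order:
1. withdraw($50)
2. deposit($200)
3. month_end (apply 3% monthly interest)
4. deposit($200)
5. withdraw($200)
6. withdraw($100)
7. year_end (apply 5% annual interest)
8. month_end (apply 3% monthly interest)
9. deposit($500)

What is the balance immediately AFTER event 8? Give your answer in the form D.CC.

Answer: 170.33

Derivation:
After 1 (withdraw($50)): balance=$50.00 total_interest=$0.00
After 2 (deposit($200)): balance=$250.00 total_interest=$0.00
After 3 (month_end (apply 3% monthly interest)): balance=$257.50 total_interest=$7.50
After 4 (deposit($200)): balance=$457.50 total_interest=$7.50
After 5 (withdraw($200)): balance=$257.50 total_interest=$7.50
After 6 (withdraw($100)): balance=$157.50 total_interest=$7.50
After 7 (year_end (apply 5% annual interest)): balance=$165.37 total_interest=$15.37
After 8 (month_end (apply 3% monthly interest)): balance=$170.33 total_interest=$20.33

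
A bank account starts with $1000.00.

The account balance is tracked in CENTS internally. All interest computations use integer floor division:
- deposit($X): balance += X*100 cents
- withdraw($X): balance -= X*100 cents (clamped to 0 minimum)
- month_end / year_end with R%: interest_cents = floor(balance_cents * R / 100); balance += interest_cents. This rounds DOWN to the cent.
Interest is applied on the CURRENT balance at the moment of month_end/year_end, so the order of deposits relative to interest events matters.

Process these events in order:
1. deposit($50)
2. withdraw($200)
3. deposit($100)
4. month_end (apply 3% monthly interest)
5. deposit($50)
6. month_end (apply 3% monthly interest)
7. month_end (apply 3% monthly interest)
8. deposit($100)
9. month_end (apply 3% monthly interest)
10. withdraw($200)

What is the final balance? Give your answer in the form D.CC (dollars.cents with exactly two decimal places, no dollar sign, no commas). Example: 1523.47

Answer: 1026.86

Derivation:
After 1 (deposit($50)): balance=$1050.00 total_interest=$0.00
After 2 (withdraw($200)): balance=$850.00 total_interest=$0.00
After 3 (deposit($100)): balance=$950.00 total_interest=$0.00
After 4 (month_end (apply 3% monthly interest)): balance=$978.50 total_interest=$28.50
After 5 (deposit($50)): balance=$1028.50 total_interest=$28.50
After 6 (month_end (apply 3% monthly interest)): balance=$1059.35 total_interest=$59.35
After 7 (month_end (apply 3% monthly interest)): balance=$1091.13 total_interest=$91.13
After 8 (deposit($100)): balance=$1191.13 total_interest=$91.13
After 9 (month_end (apply 3% monthly interest)): balance=$1226.86 total_interest=$126.86
After 10 (withdraw($200)): balance=$1026.86 total_interest=$126.86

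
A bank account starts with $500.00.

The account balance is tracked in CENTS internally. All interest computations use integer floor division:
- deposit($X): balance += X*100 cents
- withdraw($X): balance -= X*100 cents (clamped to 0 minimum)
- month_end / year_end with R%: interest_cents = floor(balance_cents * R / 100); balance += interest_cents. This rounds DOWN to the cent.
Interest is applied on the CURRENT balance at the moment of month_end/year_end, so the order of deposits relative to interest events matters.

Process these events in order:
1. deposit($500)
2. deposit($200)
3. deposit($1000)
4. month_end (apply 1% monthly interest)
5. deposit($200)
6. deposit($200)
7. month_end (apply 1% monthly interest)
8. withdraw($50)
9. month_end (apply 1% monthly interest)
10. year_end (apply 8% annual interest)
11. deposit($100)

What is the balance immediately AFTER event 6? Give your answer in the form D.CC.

After 1 (deposit($500)): balance=$1000.00 total_interest=$0.00
After 2 (deposit($200)): balance=$1200.00 total_interest=$0.00
After 3 (deposit($1000)): balance=$2200.00 total_interest=$0.00
After 4 (month_end (apply 1% monthly interest)): balance=$2222.00 total_interest=$22.00
After 5 (deposit($200)): balance=$2422.00 total_interest=$22.00
After 6 (deposit($200)): balance=$2622.00 total_interest=$22.00

Answer: 2622.00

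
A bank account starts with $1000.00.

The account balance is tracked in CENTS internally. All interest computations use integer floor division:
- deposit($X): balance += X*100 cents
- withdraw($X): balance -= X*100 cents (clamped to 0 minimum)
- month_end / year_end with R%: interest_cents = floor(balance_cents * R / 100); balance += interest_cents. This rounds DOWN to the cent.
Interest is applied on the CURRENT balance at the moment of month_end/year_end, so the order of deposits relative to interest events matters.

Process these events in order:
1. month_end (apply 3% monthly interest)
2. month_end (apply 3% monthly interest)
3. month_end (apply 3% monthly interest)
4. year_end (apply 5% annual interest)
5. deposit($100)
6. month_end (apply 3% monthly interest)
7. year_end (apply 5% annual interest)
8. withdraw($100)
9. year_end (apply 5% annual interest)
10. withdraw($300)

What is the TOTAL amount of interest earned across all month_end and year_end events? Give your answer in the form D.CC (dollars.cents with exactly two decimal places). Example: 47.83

After 1 (month_end (apply 3% monthly interest)): balance=$1030.00 total_interest=$30.00
After 2 (month_end (apply 3% monthly interest)): balance=$1060.90 total_interest=$60.90
After 3 (month_end (apply 3% monthly interest)): balance=$1092.72 total_interest=$92.72
After 4 (year_end (apply 5% annual interest)): balance=$1147.35 total_interest=$147.35
After 5 (deposit($100)): balance=$1247.35 total_interest=$147.35
After 6 (month_end (apply 3% monthly interest)): balance=$1284.77 total_interest=$184.77
After 7 (year_end (apply 5% annual interest)): balance=$1349.00 total_interest=$249.00
After 8 (withdraw($100)): balance=$1249.00 total_interest=$249.00
After 9 (year_end (apply 5% annual interest)): balance=$1311.45 total_interest=$311.45
After 10 (withdraw($300)): balance=$1011.45 total_interest=$311.45

Answer: 311.45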